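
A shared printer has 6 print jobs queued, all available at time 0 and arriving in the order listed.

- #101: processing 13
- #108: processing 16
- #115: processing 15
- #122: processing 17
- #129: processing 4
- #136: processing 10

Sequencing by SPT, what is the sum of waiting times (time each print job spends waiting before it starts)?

SPT (increasing processing time): #129 #136 #101 #115 #108 #122.
#129: waits 0, runs 0→4
#136: waits 4, runs 4→14
#101: waits 14, runs 14→27
#115: waits 27, runs 27→42
#108: waits 42, runs 42→58
#122: waits 58, runs 58→75
Sum = 0+4+14+27+42+58 = 145.

145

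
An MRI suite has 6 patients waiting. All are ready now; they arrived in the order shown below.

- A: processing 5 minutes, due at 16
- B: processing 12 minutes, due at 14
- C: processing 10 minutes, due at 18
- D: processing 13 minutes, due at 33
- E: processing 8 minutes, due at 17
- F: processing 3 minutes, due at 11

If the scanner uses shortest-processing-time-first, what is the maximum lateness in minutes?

24

SPT (increasing processing time): F A E C B D.
F: 0→3, due 11, lateness -8
A: 3→8, due 16, lateness -8
E: 8→16, due 17, lateness -1
C: 16→26, due 18, lateness 8
B: 26→38, due 14, lateness 24
D: 38→51, due 33, lateness 18
Maximum = 24.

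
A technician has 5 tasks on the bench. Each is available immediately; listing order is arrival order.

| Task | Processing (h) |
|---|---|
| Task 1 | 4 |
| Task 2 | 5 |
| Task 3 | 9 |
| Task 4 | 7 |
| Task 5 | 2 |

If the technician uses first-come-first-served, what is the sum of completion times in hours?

83

FIFO (arrival order): Task 1 Task 2 Task 3 Task 4 Task 5.
Task 1: 0→4
Task 2: 4→9
Task 3: 9→18
Task 4: 18→25
Task 5: 25→27
Sum = 4+9+18+25+27 = 83.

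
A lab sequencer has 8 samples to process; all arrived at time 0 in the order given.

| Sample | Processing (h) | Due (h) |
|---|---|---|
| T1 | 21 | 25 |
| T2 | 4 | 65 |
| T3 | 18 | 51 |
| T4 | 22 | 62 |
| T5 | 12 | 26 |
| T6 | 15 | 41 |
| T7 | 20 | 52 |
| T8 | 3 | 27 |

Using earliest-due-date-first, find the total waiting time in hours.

410

EDD (increasing due date): T1 T5 T8 T6 T3 T7 T4 T2.
T1: waits 0, runs 0→21
T5: waits 21, runs 21→33
T8: waits 33, runs 33→36
T6: waits 36, runs 36→51
T3: waits 51, runs 51→69
T7: waits 69, runs 69→89
T4: waits 89, runs 89→111
T2: waits 111, runs 111→115
Sum = 0+21+33+36+51+69+89+111 = 410.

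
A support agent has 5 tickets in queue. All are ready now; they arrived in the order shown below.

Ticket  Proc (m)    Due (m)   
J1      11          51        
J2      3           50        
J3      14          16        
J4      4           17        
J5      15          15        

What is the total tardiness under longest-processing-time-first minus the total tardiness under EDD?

LPT (decreasing processing time): J5 J3 J1 J4 J2.
J5: 0→15, due 15, tardiness 0
J3: 15→29, due 16, tardiness 13
J1: 29→40, due 51, tardiness 0
J4: 40→44, due 17, tardiness 27
J2: 44→47, due 50, tardiness 0
Sum = 0+13+0+27+0 = 40.
EDD (increasing due date): J5 J3 J4 J2 J1.
J5: 0→15, due 15, tardiness 0
J3: 15→29, due 16, tardiness 13
J4: 29→33, due 17, tardiness 16
J2: 33→36, due 50, tardiness 0
J1: 36→47, due 51, tardiness 0
Sum = 0+13+16+0+0 = 29.
Difference = 40 − 29 = 11.

11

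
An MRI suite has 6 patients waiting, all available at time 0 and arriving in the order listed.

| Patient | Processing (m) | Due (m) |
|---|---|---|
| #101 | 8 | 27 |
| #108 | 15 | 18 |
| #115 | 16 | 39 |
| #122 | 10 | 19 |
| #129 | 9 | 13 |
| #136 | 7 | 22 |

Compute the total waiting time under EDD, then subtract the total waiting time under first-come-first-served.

-20

EDD (increasing due date): #129 #108 #122 #136 #101 #115.
#129: waits 0, runs 0→9
#108: waits 9, runs 9→24
#122: waits 24, runs 24→34
#136: waits 34, runs 34→41
#101: waits 41, runs 41→49
#115: waits 49, runs 49→65
Sum = 0+9+24+34+41+49 = 157.
FIFO (arrival order): #101 #108 #115 #122 #129 #136.
#101: waits 0, runs 0→8
#108: waits 8, runs 8→23
#115: waits 23, runs 23→39
#122: waits 39, runs 39→49
#129: waits 49, runs 49→58
#136: waits 58, runs 58→65
Sum = 0+8+23+39+49+58 = 177.
Difference = 157 − 177 = -20.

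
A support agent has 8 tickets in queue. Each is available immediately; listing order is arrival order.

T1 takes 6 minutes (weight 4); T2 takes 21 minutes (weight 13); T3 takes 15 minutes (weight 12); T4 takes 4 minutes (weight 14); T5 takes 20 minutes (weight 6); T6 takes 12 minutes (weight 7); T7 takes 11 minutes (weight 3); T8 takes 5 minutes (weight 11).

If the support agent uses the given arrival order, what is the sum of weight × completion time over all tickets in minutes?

3766

FIFO (arrival order): T1 T2 T3 T4 T5 T6 T7 T8.
T1: finishes 6, weight 4, w·C = 24
T2: finishes 27, weight 13, w·C = 351
T3: finishes 42, weight 12, w·C = 504
T4: finishes 46, weight 14, w·C = 644
T5: finishes 66, weight 6, w·C = 396
T6: finishes 78, weight 7, w·C = 546
T7: finishes 89, weight 3, w·C = 267
T8: finishes 94, weight 11, w·C = 1034
Sum = 24+351+504+644+396+546+267+1034 = 3766.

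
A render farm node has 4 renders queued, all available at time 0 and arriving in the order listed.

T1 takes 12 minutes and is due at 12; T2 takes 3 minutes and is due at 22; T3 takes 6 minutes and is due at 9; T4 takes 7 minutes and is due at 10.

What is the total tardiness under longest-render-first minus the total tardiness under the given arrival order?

LPT (decreasing processing time): T1 T4 T3 T2.
T1: 0→12, due 12, tardiness 0
T4: 12→19, due 10, tardiness 9
T3: 19→25, due 9, tardiness 16
T2: 25→28, due 22, tardiness 6
Sum = 0+9+16+6 = 31.
FIFO (arrival order): T1 T2 T3 T4.
T1: 0→12, due 12, tardiness 0
T2: 12→15, due 22, tardiness 0
T3: 15→21, due 9, tardiness 12
T4: 21→28, due 10, tardiness 18
Sum = 0+0+12+18 = 30.
Difference = 31 − 30 = 1.

1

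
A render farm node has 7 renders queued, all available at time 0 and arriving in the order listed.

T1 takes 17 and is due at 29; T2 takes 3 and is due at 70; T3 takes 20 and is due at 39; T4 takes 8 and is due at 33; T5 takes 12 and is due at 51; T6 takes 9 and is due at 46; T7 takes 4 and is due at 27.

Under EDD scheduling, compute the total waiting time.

231

EDD (increasing due date): T7 T1 T4 T3 T6 T5 T2.
T7: waits 0, runs 0→4
T1: waits 4, runs 4→21
T4: waits 21, runs 21→29
T3: waits 29, runs 29→49
T6: waits 49, runs 49→58
T5: waits 58, runs 58→70
T2: waits 70, runs 70→73
Sum = 0+4+21+29+49+58+70 = 231.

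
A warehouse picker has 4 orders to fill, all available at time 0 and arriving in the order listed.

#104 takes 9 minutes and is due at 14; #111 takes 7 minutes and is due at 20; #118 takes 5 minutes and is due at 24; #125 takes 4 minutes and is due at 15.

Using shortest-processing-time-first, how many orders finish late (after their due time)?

1

SPT (increasing processing time): #125 #118 #111 #104.
#125: 0→4, due 15, tardiness 0
#118: 4→9, due 24, tardiness 0
#111: 9→16, due 20, tardiness 0
#104: 16→25, due 14, tardiness 11
Late orders: 1.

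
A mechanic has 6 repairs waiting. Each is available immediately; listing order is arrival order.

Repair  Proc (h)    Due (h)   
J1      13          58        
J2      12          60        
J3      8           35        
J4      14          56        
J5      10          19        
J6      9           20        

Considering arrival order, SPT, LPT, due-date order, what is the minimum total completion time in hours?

209

FIFO (arrival order): J1 J2 J3 J4 J5 J6.
J1: 0→13
J2: 13→25
J3: 25→33
J4: 33→47
J5: 47→57
J6: 57→66
Sum = 13+25+33+47+57+66 = 241.
SPT (increasing processing time): J3 J6 J5 J2 J1 J4.
J3: 0→8
J6: 8→17
J5: 17→27
J2: 27→39
J1: 39→52
J4: 52→66
Sum = 8+17+27+39+52+66 = 209.
LPT (decreasing processing time): J4 J1 J2 J5 J6 J3.
J4: 0→14
J1: 14→27
J2: 27→39
J5: 39→49
J6: 49→58
J3: 58→66
Sum = 14+27+39+49+58+66 = 253.
EDD (increasing due date): J5 J6 J3 J4 J1 J2.
J5: 0→10
J6: 10→19
J3: 19→27
J4: 27→41
J1: 41→54
J2: 54→66
Sum = 10+19+27+41+54+66 = 217.
FIFO 241, SPT 209, LPT 253, EDD 217 → minimum 209.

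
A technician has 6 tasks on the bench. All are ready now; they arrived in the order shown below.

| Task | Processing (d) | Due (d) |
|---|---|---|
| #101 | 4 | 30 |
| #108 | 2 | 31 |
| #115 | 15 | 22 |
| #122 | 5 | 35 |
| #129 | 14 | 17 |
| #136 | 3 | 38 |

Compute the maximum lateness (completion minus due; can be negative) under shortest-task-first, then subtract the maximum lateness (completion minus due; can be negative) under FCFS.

-2

SPT (increasing processing time): #108 #136 #101 #122 #129 #115.
#108: 0→2, due 31, lateness -29
#136: 2→5, due 38, lateness -33
#101: 5→9, due 30, lateness -21
#122: 9→14, due 35, lateness -21
#129: 14→28, due 17, lateness 11
#115: 28→43, due 22, lateness 21
Maximum = 21.
FIFO (arrival order): #101 #108 #115 #122 #129 #136.
#101: 0→4, due 30, lateness -26
#108: 4→6, due 31, lateness -25
#115: 6→21, due 22, lateness -1
#122: 21→26, due 35, lateness -9
#129: 26→40, due 17, lateness 23
#136: 40→43, due 38, lateness 5
Maximum = 23.
Difference = 21 − 23 = -2.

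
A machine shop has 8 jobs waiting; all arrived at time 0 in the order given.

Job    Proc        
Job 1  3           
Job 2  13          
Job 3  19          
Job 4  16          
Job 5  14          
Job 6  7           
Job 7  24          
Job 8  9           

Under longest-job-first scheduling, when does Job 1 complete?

105

LPT (decreasing processing time): Job 7 Job 3 Job 4 Job 5 Job 2 Job 8 Job 6 Job 1.
Job 7: 0→24
Job 3: 24→43
Job 4: 43→59
Job 5: 59→73
Job 2: 73→86
Job 8: 86→95
Job 6: 95→102
Job 1: 102→105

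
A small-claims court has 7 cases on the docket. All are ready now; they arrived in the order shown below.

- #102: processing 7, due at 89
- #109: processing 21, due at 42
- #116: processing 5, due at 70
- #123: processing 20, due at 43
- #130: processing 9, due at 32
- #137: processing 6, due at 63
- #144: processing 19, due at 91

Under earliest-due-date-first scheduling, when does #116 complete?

EDD (increasing due date): #130 #109 #123 #137 #116 #102 #144.
#130: 0→9
#109: 9→30
#123: 30→50
#137: 50→56
#116: 56→61

61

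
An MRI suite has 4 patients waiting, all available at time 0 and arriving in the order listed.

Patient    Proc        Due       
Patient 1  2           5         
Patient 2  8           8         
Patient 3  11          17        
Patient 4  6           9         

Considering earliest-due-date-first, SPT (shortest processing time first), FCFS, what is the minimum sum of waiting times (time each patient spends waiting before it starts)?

EDD (increasing due date): Patient 1 Patient 2 Patient 4 Patient 3.
Patient 1: waits 0, runs 0→2
Patient 2: waits 2, runs 2→10
Patient 4: waits 10, runs 10→16
Patient 3: waits 16, runs 16→27
Sum = 0+2+10+16 = 28.
SPT (increasing processing time): Patient 1 Patient 4 Patient 2 Patient 3.
Patient 1: waits 0, runs 0→2
Patient 4: waits 2, runs 2→8
Patient 2: waits 8, runs 8→16
Patient 3: waits 16, runs 16→27
Sum = 0+2+8+16 = 26.
FIFO (arrival order): Patient 1 Patient 2 Patient 3 Patient 4.
Patient 1: waits 0, runs 0→2
Patient 2: waits 2, runs 2→10
Patient 3: waits 10, runs 10→21
Patient 4: waits 21, runs 21→27
Sum = 0+2+10+21 = 33.
EDD 28, SPT 26, FIFO 33 → minimum 26.

26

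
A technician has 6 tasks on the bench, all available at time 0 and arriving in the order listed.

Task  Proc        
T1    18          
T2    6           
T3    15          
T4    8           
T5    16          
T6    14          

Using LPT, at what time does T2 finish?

LPT (decreasing processing time): T1 T5 T3 T6 T4 T2.
T1: 0→18
T5: 18→34
T3: 34→49
T6: 49→63
T4: 63→71
T2: 71→77

77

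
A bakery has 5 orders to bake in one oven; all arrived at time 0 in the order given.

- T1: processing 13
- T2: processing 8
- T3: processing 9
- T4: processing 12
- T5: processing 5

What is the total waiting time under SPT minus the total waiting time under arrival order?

SPT (increasing processing time): T5 T2 T3 T4 T1.
T5: waits 0, runs 0→5
T2: waits 5, runs 5→13
T3: waits 13, runs 13→22
T4: waits 22, runs 22→34
T1: waits 34, runs 34→47
Sum = 0+5+13+22+34 = 74.
FIFO (arrival order): T1 T2 T3 T4 T5.
T1: waits 0, runs 0→13
T2: waits 13, runs 13→21
T3: waits 21, runs 21→30
T4: waits 30, runs 30→42
T5: waits 42, runs 42→47
Sum = 0+13+21+30+42 = 106.
Difference = 74 − 106 = -32.

-32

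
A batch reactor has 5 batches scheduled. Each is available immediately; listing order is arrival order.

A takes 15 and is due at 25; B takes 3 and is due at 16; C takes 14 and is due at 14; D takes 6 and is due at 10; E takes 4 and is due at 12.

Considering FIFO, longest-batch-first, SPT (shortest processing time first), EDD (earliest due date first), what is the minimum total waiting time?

50

FIFO (arrival order): A B C D E.
A: waits 0, runs 0→15
B: waits 15, runs 15→18
C: waits 18, runs 18→32
D: waits 32, runs 32→38
E: waits 38, runs 38→42
Sum = 0+15+18+32+38 = 103.
LPT (decreasing processing time): A C D E B.
A: waits 0, runs 0→15
C: waits 15, runs 15→29
D: waits 29, runs 29→35
E: waits 35, runs 35→39
B: waits 39, runs 39→42
Sum = 0+15+29+35+39 = 118.
SPT (increasing processing time): B E D C A.
B: waits 0, runs 0→3
E: waits 3, runs 3→7
D: waits 7, runs 7→13
C: waits 13, runs 13→27
A: waits 27, runs 27→42
Sum = 0+3+7+13+27 = 50.
EDD (increasing due date): D E C B A.
D: waits 0, runs 0→6
E: waits 6, runs 6→10
C: waits 10, runs 10→24
B: waits 24, runs 24→27
A: waits 27, runs 27→42
Sum = 0+6+10+24+27 = 67.
FIFO 103, LPT 118, SPT 50, EDD 67 → minimum 50.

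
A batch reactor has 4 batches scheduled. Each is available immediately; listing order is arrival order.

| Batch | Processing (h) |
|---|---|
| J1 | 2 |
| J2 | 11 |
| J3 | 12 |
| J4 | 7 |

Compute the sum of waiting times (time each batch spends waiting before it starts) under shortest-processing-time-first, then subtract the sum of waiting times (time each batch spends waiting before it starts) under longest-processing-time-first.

-34

SPT (increasing processing time): J1 J4 J2 J3.
J1: waits 0, runs 0→2
J4: waits 2, runs 2→9
J2: waits 9, runs 9→20
J3: waits 20, runs 20→32
Sum = 0+2+9+20 = 31.
LPT (decreasing processing time): J3 J2 J4 J1.
J3: waits 0, runs 0→12
J2: waits 12, runs 12→23
J4: waits 23, runs 23→30
J1: waits 30, runs 30→32
Sum = 0+12+23+30 = 65.
Difference = 31 − 65 = -34.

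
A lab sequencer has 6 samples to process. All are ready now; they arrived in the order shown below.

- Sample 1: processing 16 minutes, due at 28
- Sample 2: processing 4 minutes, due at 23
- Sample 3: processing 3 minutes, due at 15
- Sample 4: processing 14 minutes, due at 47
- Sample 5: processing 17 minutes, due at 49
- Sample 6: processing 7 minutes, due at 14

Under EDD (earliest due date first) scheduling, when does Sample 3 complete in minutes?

EDD (increasing due date): Sample 6 Sample 3 Sample 2 Sample 1 Sample 4 Sample 5.
Sample 6: 0→7
Sample 3: 7→10

10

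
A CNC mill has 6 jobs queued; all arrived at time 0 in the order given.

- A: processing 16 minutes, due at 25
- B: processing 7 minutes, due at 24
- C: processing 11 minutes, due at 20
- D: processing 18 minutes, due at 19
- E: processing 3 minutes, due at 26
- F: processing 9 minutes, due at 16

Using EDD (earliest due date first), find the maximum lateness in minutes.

EDD (increasing due date): F D C B A E.
F: 0→9, due 16, lateness -7
D: 9→27, due 19, lateness 8
C: 27→38, due 20, lateness 18
B: 38→45, due 24, lateness 21
A: 45→61, due 25, lateness 36
E: 61→64, due 26, lateness 38
Maximum = 38.

38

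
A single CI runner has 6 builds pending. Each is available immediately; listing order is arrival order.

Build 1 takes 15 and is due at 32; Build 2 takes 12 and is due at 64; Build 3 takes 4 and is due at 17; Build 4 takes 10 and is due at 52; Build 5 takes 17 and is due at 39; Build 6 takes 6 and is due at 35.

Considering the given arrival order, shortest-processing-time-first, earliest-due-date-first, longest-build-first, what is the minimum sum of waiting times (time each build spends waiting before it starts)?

FIFO (arrival order): Build 1 Build 2 Build 3 Build 4 Build 5 Build 6.
Build 1: waits 0, runs 0→15
Build 2: waits 15, runs 15→27
Build 3: waits 27, runs 27→31
Build 4: waits 31, runs 31→41
Build 5: waits 41, runs 41→58
Build 6: waits 58, runs 58→64
Sum = 0+15+27+31+41+58 = 172.
SPT (increasing processing time): Build 3 Build 6 Build 4 Build 2 Build 1 Build 5.
Build 3: waits 0, runs 0→4
Build 6: waits 4, runs 4→10
Build 4: waits 10, runs 10→20
Build 2: waits 20, runs 20→32
Build 1: waits 32, runs 32→47
Build 5: waits 47, runs 47→64
Sum = 0+4+10+20+32+47 = 113.
EDD (increasing due date): Build 3 Build 1 Build 6 Build 5 Build 4 Build 2.
Build 3: waits 0, runs 0→4
Build 1: waits 4, runs 4→19
Build 6: waits 19, runs 19→25
Build 5: waits 25, runs 25→42
Build 4: waits 42, runs 42→52
Build 2: waits 52, runs 52→64
Sum = 0+4+19+25+42+52 = 142.
LPT (decreasing processing time): Build 5 Build 1 Build 2 Build 4 Build 6 Build 3.
Build 5: waits 0, runs 0→17
Build 1: waits 17, runs 17→32
Build 2: waits 32, runs 32→44
Build 4: waits 44, runs 44→54
Build 6: waits 54, runs 54→60
Build 3: waits 60, runs 60→64
Sum = 0+17+32+44+54+60 = 207.
FIFO 172, SPT 113, EDD 142, LPT 207 → minimum 113.

113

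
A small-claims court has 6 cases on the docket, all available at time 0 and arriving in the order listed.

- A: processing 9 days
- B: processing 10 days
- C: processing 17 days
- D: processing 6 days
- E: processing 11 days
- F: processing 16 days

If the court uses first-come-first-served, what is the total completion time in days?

FIFO (arrival order): A B C D E F.
A: 0→9
B: 9→19
C: 19→36
D: 36→42
E: 42→53
F: 53→69
Sum = 9+19+36+42+53+69 = 228.

228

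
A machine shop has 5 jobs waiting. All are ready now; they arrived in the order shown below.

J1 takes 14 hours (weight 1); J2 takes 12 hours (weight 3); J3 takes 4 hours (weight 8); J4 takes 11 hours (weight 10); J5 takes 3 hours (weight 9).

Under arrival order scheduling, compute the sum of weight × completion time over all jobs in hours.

1138

FIFO (arrival order): J1 J2 J3 J4 J5.
J1: finishes 14, weight 1, w·C = 14
J2: finishes 26, weight 3, w·C = 78
J3: finishes 30, weight 8, w·C = 240
J4: finishes 41, weight 10, w·C = 410
J5: finishes 44, weight 9, w·C = 396
Sum = 14+78+240+410+396 = 1138.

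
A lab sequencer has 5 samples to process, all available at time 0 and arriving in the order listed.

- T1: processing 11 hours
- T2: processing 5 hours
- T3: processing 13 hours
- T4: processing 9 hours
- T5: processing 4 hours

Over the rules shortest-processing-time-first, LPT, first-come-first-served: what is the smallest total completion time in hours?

SPT (increasing processing time): T5 T2 T4 T1 T3.
T5: 0→4
T2: 4→9
T4: 9→18
T1: 18→29
T3: 29→42
Sum = 4+9+18+29+42 = 102.
LPT (decreasing processing time): T3 T1 T4 T2 T5.
T3: 0→13
T1: 13→24
T4: 24→33
T2: 33→38
T5: 38→42
Sum = 13+24+33+38+42 = 150.
FIFO (arrival order): T1 T2 T3 T4 T5.
T1: 0→11
T2: 11→16
T3: 16→29
T4: 29→38
T5: 38→42
Sum = 11+16+29+38+42 = 136.
SPT 102, LPT 150, FIFO 136 → minimum 102.

102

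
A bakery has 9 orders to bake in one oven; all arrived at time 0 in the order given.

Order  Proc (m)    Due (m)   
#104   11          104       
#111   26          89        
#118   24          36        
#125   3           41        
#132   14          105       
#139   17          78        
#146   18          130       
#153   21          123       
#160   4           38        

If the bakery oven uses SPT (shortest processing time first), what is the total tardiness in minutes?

125

SPT (increasing processing time): #125 #160 #104 #132 #139 #146 #153 #118 #111.
#125: 0→3, due 41, tardiness 0
#160: 3→7, due 38, tardiness 0
#104: 7→18, due 104, tardiness 0
#132: 18→32, due 105, tardiness 0
#139: 32→49, due 78, tardiness 0
#146: 49→67, due 130, tardiness 0
#153: 67→88, due 123, tardiness 0
#118: 88→112, due 36, tardiness 76
#111: 112→138, due 89, tardiness 49
Sum = 0+0+0+0+0+0+0+76+49 = 125.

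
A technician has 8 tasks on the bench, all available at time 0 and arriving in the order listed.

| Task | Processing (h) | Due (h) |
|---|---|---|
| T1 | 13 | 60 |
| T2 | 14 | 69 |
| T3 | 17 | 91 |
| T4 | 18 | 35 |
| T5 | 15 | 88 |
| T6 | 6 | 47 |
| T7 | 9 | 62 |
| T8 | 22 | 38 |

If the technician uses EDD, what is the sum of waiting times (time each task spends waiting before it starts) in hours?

EDD (increasing due date): T4 T8 T6 T1 T7 T2 T5 T3.
T4: waits 0, runs 0→18
T8: waits 18, runs 18→40
T6: waits 40, runs 40→46
T1: waits 46, runs 46→59
T7: waits 59, runs 59→68
T2: waits 68, runs 68→82
T5: waits 82, runs 82→97
T3: waits 97, runs 97→114
Sum = 0+18+40+46+59+68+82+97 = 410.

410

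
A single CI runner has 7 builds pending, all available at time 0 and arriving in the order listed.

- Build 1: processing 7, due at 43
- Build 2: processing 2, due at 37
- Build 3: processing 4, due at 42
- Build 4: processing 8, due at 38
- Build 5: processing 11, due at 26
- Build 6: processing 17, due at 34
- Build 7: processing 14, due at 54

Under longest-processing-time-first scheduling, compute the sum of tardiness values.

87

LPT (decreasing processing time): Build 6 Build 7 Build 5 Build 4 Build 1 Build 3 Build 2.
Build 6: 0→17, due 34, tardiness 0
Build 7: 17→31, due 54, tardiness 0
Build 5: 31→42, due 26, tardiness 16
Build 4: 42→50, due 38, tardiness 12
Build 1: 50→57, due 43, tardiness 14
Build 3: 57→61, due 42, tardiness 19
Build 2: 61→63, due 37, tardiness 26
Sum = 0+0+16+12+14+19+26 = 87.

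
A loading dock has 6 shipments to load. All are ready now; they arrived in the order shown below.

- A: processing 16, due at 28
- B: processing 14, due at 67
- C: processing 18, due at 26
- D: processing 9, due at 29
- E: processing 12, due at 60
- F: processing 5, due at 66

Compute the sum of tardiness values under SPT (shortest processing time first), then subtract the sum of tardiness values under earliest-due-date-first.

49

SPT (increasing processing time): F D E B A C.
F: 0→5, due 66, tardiness 0
D: 5→14, due 29, tardiness 0
E: 14→26, due 60, tardiness 0
B: 26→40, due 67, tardiness 0
A: 40→56, due 28, tardiness 28
C: 56→74, due 26, tardiness 48
Sum = 0+0+0+0+28+48 = 76.
EDD (increasing due date): C A D E F B.
C: 0→18, due 26, tardiness 0
A: 18→34, due 28, tardiness 6
D: 34→43, due 29, tardiness 14
E: 43→55, due 60, tardiness 0
F: 55→60, due 66, tardiness 0
B: 60→74, due 67, tardiness 7
Sum = 0+6+14+0+0+7 = 27.
Difference = 76 − 27 = 49.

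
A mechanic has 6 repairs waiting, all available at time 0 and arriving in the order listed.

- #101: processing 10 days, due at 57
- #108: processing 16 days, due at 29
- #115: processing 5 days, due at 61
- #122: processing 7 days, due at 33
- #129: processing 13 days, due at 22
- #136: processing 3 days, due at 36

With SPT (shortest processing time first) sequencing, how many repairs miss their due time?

SPT (increasing processing time): #136 #115 #122 #101 #129 #108.
#136: 0→3, due 36, tardiness 0
#115: 3→8, due 61, tardiness 0
#122: 8→15, due 33, tardiness 0
#101: 15→25, due 57, tardiness 0
#129: 25→38, due 22, tardiness 16
#108: 38→54, due 29, tardiness 25
Late repairs: 2.

2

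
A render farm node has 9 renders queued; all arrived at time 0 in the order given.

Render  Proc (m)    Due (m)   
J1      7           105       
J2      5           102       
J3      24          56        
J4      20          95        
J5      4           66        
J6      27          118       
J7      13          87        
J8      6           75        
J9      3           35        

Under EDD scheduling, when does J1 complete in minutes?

EDD (increasing due date): J9 J3 J5 J8 J7 J4 J2 J1 J6.
J9: 0→3
J3: 3→27
J5: 27→31
J8: 31→37
J7: 37→50
J4: 50→70
J2: 70→75
J1: 75→82

82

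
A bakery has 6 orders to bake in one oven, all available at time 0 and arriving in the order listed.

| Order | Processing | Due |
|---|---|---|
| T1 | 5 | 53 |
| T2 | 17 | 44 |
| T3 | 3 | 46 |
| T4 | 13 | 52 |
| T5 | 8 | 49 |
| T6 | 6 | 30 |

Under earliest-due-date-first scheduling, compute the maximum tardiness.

0

EDD (increasing due date): T6 T2 T3 T5 T4 T1.
T6: 0→6, due 30, tardiness 0
T2: 6→23, due 44, tardiness 0
T3: 23→26, due 46, tardiness 0
T5: 26→34, due 49, tardiness 0
T4: 34→47, due 52, tardiness 0
T1: 47→52, due 53, tardiness 0
Maximum = 0.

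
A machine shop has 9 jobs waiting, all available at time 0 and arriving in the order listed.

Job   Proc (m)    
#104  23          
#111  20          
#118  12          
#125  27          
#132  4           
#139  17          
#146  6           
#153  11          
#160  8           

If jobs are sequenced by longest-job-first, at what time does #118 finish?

LPT (decreasing processing time): #125 #104 #111 #139 #118 #153 #160 #146 #132.
#125: 0→27
#104: 27→50
#111: 50→70
#139: 70→87
#118: 87→99

99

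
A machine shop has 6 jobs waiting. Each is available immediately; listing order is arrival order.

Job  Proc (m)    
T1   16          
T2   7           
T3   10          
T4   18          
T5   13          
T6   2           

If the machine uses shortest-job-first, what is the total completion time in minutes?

176

SPT (increasing processing time): T6 T2 T3 T5 T1 T4.
T6: 0→2
T2: 2→9
T3: 9→19
T5: 19→32
T1: 32→48
T4: 48→66
Sum = 2+9+19+32+48+66 = 176.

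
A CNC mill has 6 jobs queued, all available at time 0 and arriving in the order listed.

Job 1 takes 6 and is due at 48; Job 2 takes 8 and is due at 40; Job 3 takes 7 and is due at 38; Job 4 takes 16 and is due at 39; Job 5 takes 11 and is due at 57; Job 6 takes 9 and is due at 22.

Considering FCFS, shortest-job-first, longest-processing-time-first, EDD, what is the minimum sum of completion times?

FIFO (arrival order): Job 1 Job 2 Job 3 Job 4 Job 5 Job 6.
Job 1: 0→6
Job 2: 6→14
Job 3: 14→21
Job 4: 21→37
Job 5: 37→48
Job 6: 48→57
Sum = 6+14+21+37+48+57 = 183.
SPT (increasing processing time): Job 1 Job 3 Job 2 Job 6 Job 5 Job 4.
Job 1: 0→6
Job 3: 6→13
Job 2: 13→21
Job 6: 21→30
Job 5: 30→41
Job 4: 41→57
Sum = 6+13+21+30+41+57 = 168.
LPT (decreasing processing time): Job 4 Job 5 Job 6 Job 2 Job 3 Job 1.
Job 4: 0→16
Job 5: 16→27
Job 6: 27→36
Job 2: 36→44
Job 3: 44→51
Job 1: 51→57
Sum = 16+27+36+44+51+57 = 231.
EDD (increasing due date): Job 6 Job 3 Job 4 Job 2 Job 1 Job 5.
Job 6: 0→9
Job 3: 9→16
Job 4: 16→32
Job 2: 32→40
Job 1: 40→46
Job 5: 46→57
Sum = 9+16+32+40+46+57 = 200.
FIFO 183, SPT 168, LPT 231, EDD 200 → minimum 168.

168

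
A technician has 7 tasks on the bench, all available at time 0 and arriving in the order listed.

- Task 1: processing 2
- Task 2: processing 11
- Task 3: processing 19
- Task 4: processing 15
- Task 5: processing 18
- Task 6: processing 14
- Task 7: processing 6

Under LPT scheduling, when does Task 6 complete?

LPT (decreasing processing time): Task 3 Task 5 Task 4 Task 6 Task 2 Task 7 Task 1.
Task 3: 0→19
Task 5: 19→37
Task 4: 37→52
Task 6: 52→66

66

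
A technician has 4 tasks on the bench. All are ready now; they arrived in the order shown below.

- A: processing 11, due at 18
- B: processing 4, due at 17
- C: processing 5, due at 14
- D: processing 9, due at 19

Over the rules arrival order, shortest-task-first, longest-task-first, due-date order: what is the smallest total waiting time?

FIFO (arrival order): A B C D.
A: waits 0, runs 0→11
B: waits 11, runs 11→15
C: waits 15, runs 15→20
D: waits 20, runs 20→29
Sum = 0+11+15+20 = 46.
SPT (increasing processing time): B C D A.
B: waits 0, runs 0→4
C: waits 4, runs 4→9
D: waits 9, runs 9→18
A: waits 18, runs 18→29
Sum = 0+4+9+18 = 31.
LPT (decreasing processing time): A D C B.
A: waits 0, runs 0→11
D: waits 11, runs 11→20
C: waits 20, runs 20→25
B: waits 25, runs 25→29
Sum = 0+11+20+25 = 56.
EDD (increasing due date): C B A D.
C: waits 0, runs 0→5
B: waits 5, runs 5→9
A: waits 9, runs 9→20
D: waits 20, runs 20→29
Sum = 0+5+9+20 = 34.
FIFO 46, SPT 31, LPT 56, EDD 34 → minimum 31.

31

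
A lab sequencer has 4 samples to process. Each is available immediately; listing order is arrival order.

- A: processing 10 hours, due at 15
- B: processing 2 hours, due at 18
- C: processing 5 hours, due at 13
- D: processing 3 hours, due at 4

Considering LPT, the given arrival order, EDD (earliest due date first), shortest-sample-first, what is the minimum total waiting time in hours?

LPT (decreasing processing time): A C D B.
A: waits 0, runs 0→10
C: waits 10, runs 10→15
D: waits 15, runs 15→18
B: waits 18, runs 18→20
Sum = 0+10+15+18 = 43.
FIFO (arrival order): A B C D.
A: waits 0, runs 0→10
B: waits 10, runs 10→12
C: waits 12, runs 12→17
D: waits 17, runs 17→20
Sum = 0+10+12+17 = 39.
EDD (increasing due date): D C A B.
D: waits 0, runs 0→3
C: waits 3, runs 3→8
A: waits 8, runs 8→18
B: waits 18, runs 18→20
Sum = 0+3+8+18 = 29.
SPT (increasing processing time): B D C A.
B: waits 0, runs 0→2
D: waits 2, runs 2→5
C: waits 5, runs 5→10
A: waits 10, runs 10→20
Sum = 0+2+5+10 = 17.
LPT 43, FIFO 39, EDD 29, SPT 17 → minimum 17.

17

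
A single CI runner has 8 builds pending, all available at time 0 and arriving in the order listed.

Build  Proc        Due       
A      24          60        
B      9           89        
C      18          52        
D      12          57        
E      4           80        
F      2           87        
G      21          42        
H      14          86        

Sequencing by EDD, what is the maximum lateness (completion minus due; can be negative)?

15

EDD (increasing due date): G C D A E H F B.
G: 0→21, due 42, lateness -21
C: 21→39, due 52, lateness -13
D: 39→51, due 57, lateness -6
A: 51→75, due 60, lateness 15
E: 75→79, due 80, lateness -1
H: 79→93, due 86, lateness 7
F: 93→95, due 87, lateness 8
B: 95→104, due 89, lateness 15
Maximum = 15.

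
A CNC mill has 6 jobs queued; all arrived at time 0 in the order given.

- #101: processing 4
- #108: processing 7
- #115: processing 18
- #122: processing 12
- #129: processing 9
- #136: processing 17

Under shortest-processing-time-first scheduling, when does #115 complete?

67

SPT (increasing processing time): #101 #108 #129 #122 #136 #115.
#101: 0→4
#108: 4→11
#129: 11→20
#122: 20→32
#136: 32→49
#115: 49→67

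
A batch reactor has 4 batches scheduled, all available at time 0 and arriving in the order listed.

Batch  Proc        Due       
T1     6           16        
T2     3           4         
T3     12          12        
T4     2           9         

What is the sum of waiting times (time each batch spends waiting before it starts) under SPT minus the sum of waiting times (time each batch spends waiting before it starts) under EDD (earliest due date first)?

-7

SPT (increasing processing time): T4 T2 T1 T3.
T4: waits 0, runs 0→2
T2: waits 2, runs 2→5
T1: waits 5, runs 5→11
T3: waits 11, runs 11→23
Sum = 0+2+5+11 = 18.
EDD (increasing due date): T2 T4 T3 T1.
T2: waits 0, runs 0→3
T4: waits 3, runs 3→5
T3: waits 5, runs 5→17
T1: waits 17, runs 17→23
Sum = 0+3+5+17 = 25.
Difference = 18 − 25 = -7.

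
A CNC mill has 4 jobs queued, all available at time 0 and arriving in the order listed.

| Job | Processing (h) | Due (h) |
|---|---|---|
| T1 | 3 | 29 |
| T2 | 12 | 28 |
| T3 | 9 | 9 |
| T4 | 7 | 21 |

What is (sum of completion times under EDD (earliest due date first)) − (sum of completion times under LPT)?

-8

EDD (increasing due date): T3 T4 T2 T1.
T3: 0→9
T4: 9→16
T2: 16→28
T1: 28→31
Sum = 9+16+28+31 = 84.
LPT (decreasing processing time): T2 T3 T4 T1.
T2: 0→12
T3: 12→21
T4: 21→28
T1: 28→31
Sum = 12+21+28+31 = 92.
Difference = 84 − 92 = -8.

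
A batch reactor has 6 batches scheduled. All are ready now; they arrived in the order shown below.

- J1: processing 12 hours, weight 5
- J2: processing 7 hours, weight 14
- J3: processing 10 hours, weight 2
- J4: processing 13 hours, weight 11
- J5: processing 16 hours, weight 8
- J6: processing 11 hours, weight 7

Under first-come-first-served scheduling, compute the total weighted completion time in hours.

1793

FIFO (arrival order): J1 J2 J3 J4 J5 J6.
J1: finishes 12, weight 5, w·C = 60
J2: finishes 19, weight 14, w·C = 266
J3: finishes 29, weight 2, w·C = 58
J4: finishes 42, weight 11, w·C = 462
J5: finishes 58, weight 8, w·C = 464
J6: finishes 69, weight 7, w·C = 483
Sum = 60+266+58+462+464+483 = 1793.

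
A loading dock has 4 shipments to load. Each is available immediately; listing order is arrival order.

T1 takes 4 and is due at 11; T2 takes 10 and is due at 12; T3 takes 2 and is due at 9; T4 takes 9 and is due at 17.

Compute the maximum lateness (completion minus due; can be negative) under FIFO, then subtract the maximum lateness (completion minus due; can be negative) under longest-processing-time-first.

-8

FIFO (arrival order): T1 T2 T3 T4.
T1: 0→4, due 11, lateness -7
T2: 4→14, due 12, lateness 2
T3: 14→16, due 9, lateness 7
T4: 16→25, due 17, lateness 8
Maximum = 8.
LPT (decreasing processing time): T2 T4 T1 T3.
T2: 0→10, due 12, lateness -2
T4: 10→19, due 17, lateness 2
T1: 19→23, due 11, lateness 12
T3: 23→25, due 9, lateness 16
Maximum = 16.
Difference = 8 − 16 = -8.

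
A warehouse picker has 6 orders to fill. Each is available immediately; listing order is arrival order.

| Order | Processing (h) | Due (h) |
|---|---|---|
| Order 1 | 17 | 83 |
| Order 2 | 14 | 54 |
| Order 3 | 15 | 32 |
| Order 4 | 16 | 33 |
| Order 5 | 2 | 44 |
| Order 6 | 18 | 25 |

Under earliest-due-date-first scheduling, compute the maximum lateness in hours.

EDD (increasing due date): Order 6 Order 3 Order 4 Order 5 Order 2 Order 1.
Order 6: 0→18, due 25, lateness -7
Order 3: 18→33, due 32, lateness 1
Order 4: 33→49, due 33, lateness 16
Order 5: 49→51, due 44, lateness 7
Order 2: 51→65, due 54, lateness 11
Order 1: 65→82, due 83, lateness -1
Maximum = 16.

16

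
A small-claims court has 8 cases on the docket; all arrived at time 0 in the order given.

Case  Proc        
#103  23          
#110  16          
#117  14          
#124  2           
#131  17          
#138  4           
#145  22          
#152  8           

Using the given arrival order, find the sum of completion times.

FIFO (arrival order): #103 #110 #117 #124 #131 #138 #145 #152.
#103: 0→23
#110: 23→39
#117: 39→53
#124: 53→55
#131: 55→72
#138: 72→76
#145: 76→98
#152: 98→106
Sum = 23+39+53+55+72+76+98+106 = 522.

522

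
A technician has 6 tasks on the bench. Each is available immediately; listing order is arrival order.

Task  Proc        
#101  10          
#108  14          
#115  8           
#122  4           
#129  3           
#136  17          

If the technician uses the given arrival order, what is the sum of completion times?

197

FIFO (arrival order): #101 #108 #115 #122 #129 #136.
#101: 0→10
#108: 10→24
#115: 24→32
#122: 32→36
#129: 36→39
#136: 39→56
Sum = 10+24+32+36+39+56 = 197.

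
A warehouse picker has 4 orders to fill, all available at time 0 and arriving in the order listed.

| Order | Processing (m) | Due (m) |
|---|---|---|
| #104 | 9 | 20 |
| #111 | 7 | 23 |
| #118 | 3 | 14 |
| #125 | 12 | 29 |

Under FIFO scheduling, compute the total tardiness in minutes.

7

FIFO (arrival order): #104 #111 #118 #125.
#104: 0→9, due 20, tardiness 0
#111: 9→16, due 23, tardiness 0
#118: 16→19, due 14, tardiness 5
#125: 19→31, due 29, tardiness 2
Sum = 0+0+5+2 = 7.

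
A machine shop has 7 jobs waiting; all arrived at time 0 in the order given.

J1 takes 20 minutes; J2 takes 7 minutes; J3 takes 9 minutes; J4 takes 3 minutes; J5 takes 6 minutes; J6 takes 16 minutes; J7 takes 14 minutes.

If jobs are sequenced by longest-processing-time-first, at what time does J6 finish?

LPT (decreasing processing time): J1 J6 J7 J3 J2 J5 J4.
J1: 0→20
J6: 20→36

36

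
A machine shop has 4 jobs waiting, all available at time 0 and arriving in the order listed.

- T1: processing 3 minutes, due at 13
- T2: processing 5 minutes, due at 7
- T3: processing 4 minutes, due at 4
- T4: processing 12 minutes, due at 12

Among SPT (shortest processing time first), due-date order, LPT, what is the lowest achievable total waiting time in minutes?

22

SPT (increasing processing time): T1 T3 T2 T4.
T1: waits 0, runs 0→3
T3: waits 3, runs 3→7
T2: waits 7, runs 7→12
T4: waits 12, runs 12→24
Sum = 0+3+7+12 = 22.
EDD (increasing due date): T3 T2 T4 T1.
T3: waits 0, runs 0→4
T2: waits 4, runs 4→9
T4: waits 9, runs 9→21
T1: waits 21, runs 21→24
Sum = 0+4+9+21 = 34.
LPT (decreasing processing time): T4 T2 T3 T1.
T4: waits 0, runs 0→12
T2: waits 12, runs 12→17
T3: waits 17, runs 17→21
T1: waits 21, runs 21→24
Sum = 0+12+17+21 = 50.
SPT 22, EDD 34, LPT 50 → minimum 22.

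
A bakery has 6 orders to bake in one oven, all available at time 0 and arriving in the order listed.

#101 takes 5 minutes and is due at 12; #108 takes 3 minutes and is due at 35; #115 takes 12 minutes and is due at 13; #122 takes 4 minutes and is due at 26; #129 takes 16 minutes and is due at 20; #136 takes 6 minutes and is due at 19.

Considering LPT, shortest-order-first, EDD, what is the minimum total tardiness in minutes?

43

LPT (decreasing processing time): #129 #115 #136 #101 #122 #108.
#129: 0→16, due 20, tardiness 0
#115: 16→28, due 13, tardiness 15
#136: 28→34, due 19, tardiness 15
#101: 34→39, due 12, tardiness 27
#122: 39→43, due 26, tardiness 17
#108: 43→46, due 35, tardiness 11
Sum = 0+15+15+27+17+11 = 85.
SPT (increasing processing time): #108 #122 #101 #136 #115 #129.
#108: 0→3, due 35, tardiness 0
#122: 3→7, due 26, tardiness 0
#101: 7→12, due 12, tardiness 0
#136: 12→18, due 19, tardiness 0
#115: 18→30, due 13, tardiness 17
#129: 30→46, due 20, tardiness 26
Sum = 0+0+0+0+17+26 = 43.
EDD (increasing due date): #101 #115 #136 #129 #122 #108.
#101: 0→5, due 12, tardiness 0
#115: 5→17, due 13, tardiness 4
#136: 17→23, due 19, tardiness 4
#129: 23→39, due 20, tardiness 19
#122: 39→43, due 26, tardiness 17
#108: 43→46, due 35, tardiness 11
Sum = 0+4+4+19+17+11 = 55.
LPT 85, SPT 43, EDD 55 → minimum 43.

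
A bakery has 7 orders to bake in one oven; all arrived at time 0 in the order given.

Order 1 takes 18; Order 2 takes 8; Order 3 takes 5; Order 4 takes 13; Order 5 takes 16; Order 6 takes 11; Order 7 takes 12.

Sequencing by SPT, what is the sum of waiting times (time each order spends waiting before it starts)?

192

SPT (increasing processing time): Order 3 Order 2 Order 6 Order 7 Order 4 Order 5 Order 1.
Order 3: waits 0, runs 0→5
Order 2: waits 5, runs 5→13
Order 6: waits 13, runs 13→24
Order 7: waits 24, runs 24→36
Order 4: waits 36, runs 36→49
Order 5: waits 49, runs 49→65
Order 1: waits 65, runs 65→83
Sum = 0+5+13+24+36+49+65 = 192.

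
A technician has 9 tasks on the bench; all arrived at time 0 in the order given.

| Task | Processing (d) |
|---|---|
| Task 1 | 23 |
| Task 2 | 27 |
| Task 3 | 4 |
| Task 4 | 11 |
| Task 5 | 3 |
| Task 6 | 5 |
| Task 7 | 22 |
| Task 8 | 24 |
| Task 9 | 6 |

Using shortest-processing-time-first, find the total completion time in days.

417

SPT (increasing processing time): Task 5 Task 3 Task 6 Task 9 Task 4 Task 7 Task 1 Task 8 Task 2.
Task 5: 0→3
Task 3: 3→7
Task 6: 7→12
Task 9: 12→18
Task 4: 18→29
Task 7: 29→51
Task 1: 51→74
Task 8: 74→98
Task 2: 98→125
Sum = 3+7+12+18+29+51+74+98+125 = 417.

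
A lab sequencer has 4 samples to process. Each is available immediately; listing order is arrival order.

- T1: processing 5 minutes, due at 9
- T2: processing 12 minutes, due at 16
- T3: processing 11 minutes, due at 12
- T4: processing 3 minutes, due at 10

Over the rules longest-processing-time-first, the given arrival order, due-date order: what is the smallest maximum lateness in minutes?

15

LPT (decreasing processing time): T2 T3 T1 T4.
T2: 0→12, due 16, lateness -4
T3: 12→23, due 12, lateness 11
T1: 23→28, due 9, lateness 19
T4: 28→31, due 10, lateness 21
Maximum = 21.
FIFO (arrival order): T1 T2 T3 T4.
T1: 0→5, due 9, lateness -4
T2: 5→17, due 16, lateness 1
T3: 17→28, due 12, lateness 16
T4: 28→31, due 10, lateness 21
Maximum = 21.
EDD (increasing due date): T1 T4 T3 T2.
T1: 0→5, due 9, lateness -4
T4: 5→8, due 10, lateness -2
T3: 8→19, due 12, lateness 7
T2: 19→31, due 16, lateness 15
Maximum = 15.
LPT 21, FIFO 21, EDD 15 → minimum 15.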